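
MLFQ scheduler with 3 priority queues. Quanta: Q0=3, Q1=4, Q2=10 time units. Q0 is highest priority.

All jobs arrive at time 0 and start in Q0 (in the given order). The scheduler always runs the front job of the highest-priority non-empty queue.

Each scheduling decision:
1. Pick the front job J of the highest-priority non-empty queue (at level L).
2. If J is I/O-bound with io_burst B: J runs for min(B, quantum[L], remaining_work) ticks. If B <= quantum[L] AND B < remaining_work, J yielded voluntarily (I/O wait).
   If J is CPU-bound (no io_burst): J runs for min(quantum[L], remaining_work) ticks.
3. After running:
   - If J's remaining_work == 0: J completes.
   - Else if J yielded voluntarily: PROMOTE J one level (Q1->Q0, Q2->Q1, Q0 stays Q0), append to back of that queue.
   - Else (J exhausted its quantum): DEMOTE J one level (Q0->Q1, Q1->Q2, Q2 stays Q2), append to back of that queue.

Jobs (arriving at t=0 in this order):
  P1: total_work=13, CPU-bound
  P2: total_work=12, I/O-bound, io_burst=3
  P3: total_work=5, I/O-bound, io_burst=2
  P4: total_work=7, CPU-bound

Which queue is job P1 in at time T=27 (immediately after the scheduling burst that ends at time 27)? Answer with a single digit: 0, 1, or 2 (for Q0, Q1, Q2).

Answer: 2

Derivation:
t=0-3: P1@Q0 runs 3, rem=10, quantum used, demote→Q1. Q0=[P2,P3,P4] Q1=[P1] Q2=[]
t=3-6: P2@Q0 runs 3, rem=9, I/O yield, promote→Q0. Q0=[P3,P4,P2] Q1=[P1] Q2=[]
t=6-8: P3@Q0 runs 2, rem=3, I/O yield, promote→Q0. Q0=[P4,P2,P3] Q1=[P1] Q2=[]
t=8-11: P4@Q0 runs 3, rem=4, quantum used, demote→Q1. Q0=[P2,P3] Q1=[P1,P4] Q2=[]
t=11-14: P2@Q0 runs 3, rem=6, I/O yield, promote→Q0. Q0=[P3,P2] Q1=[P1,P4] Q2=[]
t=14-16: P3@Q0 runs 2, rem=1, I/O yield, promote→Q0. Q0=[P2,P3] Q1=[P1,P4] Q2=[]
t=16-19: P2@Q0 runs 3, rem=3, I/O yield, promote→Q0. Q0=[P3,P2] Q1=[P1,P4] Q2=[]
t=19-20: P3@Q0 runs 1, rem=0, completes. Q0=[P2] Q1=[P1,P4] Q2=[]
t=20-23: P2@Q0 runs 3, rem=0, completes. Q0=[] Q1=[P1,P4] Q2=[]
t=23-27: P1@Q1 runs 4, rem=6, quantum used, demote→Q2. Q0=[] Q1=[P4] Q2=[P1]
t=27-31: P4@Q1 runs 4, rem=0, completes. Q0=[] Q1=[] Q2=[P1]
t=31-37: P1@Q2 runs 6, rem=0, completes. Q0=[] Q1=[] Q2=[]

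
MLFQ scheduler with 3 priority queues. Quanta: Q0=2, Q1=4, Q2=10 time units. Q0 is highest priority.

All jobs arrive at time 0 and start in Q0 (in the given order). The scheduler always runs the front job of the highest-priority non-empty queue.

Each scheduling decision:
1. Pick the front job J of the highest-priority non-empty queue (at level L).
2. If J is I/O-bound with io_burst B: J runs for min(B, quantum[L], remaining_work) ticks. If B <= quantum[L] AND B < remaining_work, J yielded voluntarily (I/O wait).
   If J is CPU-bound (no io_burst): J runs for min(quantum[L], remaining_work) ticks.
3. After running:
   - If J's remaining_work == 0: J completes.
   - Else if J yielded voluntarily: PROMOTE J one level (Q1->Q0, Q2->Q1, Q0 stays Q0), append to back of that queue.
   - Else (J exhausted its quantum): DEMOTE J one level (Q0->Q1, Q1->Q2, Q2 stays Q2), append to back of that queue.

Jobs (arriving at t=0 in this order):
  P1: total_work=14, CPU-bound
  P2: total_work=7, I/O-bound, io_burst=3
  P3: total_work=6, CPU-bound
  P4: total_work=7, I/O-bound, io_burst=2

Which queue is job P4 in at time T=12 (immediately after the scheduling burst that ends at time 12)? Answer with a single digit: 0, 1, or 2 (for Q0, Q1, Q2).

Answer: 0

Derivation:
t=0-2: P1@Q0 runs 2, rem=12, quantum used, demote→Q1. Q0=[P2,P3,P4] Q1=[P1] Q2=[]
t=2-4: P2@Q0 runs 2, rem=5, quantum used, demote→Q1. Q0=[P3,P4] Q1=[P1,P2] Q2=[]
t=4-6: P3@Q0 runs 2, rem=4, quantum used, demote→Q1. Q0=[P4] Q1=[P1,P2,P3] Q2=[]
t=6-8: P4@Q0 runs 2, rem=5, I/O yield, promote→Q0. Q0=[P4] Q1=[P1,P2,P3] Q2=[]
t=8-10: P4@Q0 runs 2, rem=3, I/O yield, promote→Q0. Q0=[P4] Q1=[P1,P2,P3] Q2=[]
t=10-12: P4@Q0 runs 2, rem=1, I/O yield, promote→Q0. Q0=[P4] Q1=[P1,P2,P3] Q2=[]
t=12-13: P4@Q0 runs 1, rem=0, completes. Q0=[] Q1=[P1,P2,P3] Q2=[]
t=13-17: P1@Q1 runs 4, rem=8, quantum used, demote→Q2. Q0=[] Q1=[P2,P3] Q2=[P1]
t=17-20: P2@Q1 runs 3, rem=2, I/O yield, promote→Q0. Q0=[P2] Q1=[P3] Q2=[P1]
t=20-22: P2@Q0 runs 2, rem=0, completes. Q0=[] Q1=[P3] Q2=[P1]
t=22-26: P3@Q1 runs 4, rem=0, completes. Q0=[] Q1=[] Q2=[P1]
t=26-34: P1@Q2 runs 8, rem=0, completes. Q0=[] Q1=[] Q2=[]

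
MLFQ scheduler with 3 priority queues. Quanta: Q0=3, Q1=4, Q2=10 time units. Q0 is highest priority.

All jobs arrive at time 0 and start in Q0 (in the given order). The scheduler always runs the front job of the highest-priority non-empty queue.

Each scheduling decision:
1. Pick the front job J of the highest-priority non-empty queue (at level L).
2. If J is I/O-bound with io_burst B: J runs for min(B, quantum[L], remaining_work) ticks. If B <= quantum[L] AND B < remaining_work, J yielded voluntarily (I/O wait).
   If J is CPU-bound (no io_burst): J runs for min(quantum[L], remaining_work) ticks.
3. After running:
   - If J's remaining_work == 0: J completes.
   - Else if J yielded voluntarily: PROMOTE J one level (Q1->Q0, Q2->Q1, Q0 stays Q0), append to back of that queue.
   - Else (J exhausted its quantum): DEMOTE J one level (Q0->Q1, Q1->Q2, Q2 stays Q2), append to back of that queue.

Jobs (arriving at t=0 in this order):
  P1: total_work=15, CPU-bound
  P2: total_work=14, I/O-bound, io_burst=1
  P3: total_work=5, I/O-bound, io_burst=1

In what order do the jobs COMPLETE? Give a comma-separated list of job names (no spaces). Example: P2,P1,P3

t=0-3: P1@Q0 runs 3, rem=12, quantum used, demote→Q1. Q0=[P2,P3] Q1=[P1] Q2=[]
t=3-4: P2@Q0 runs 1, rem=13, I/O yield, promote→Q0. Q0=[P3,P2] Q1=[P1] Q2=[]
t=4-5: P3@Q0 runs 1, rem=4, I/O yield, promote→Q0. Q0=[P2,P3] Q1=[P1] Q2=[]
t=5-6: P2@Q0 runs 1, rem=12, I/O yield, promote→Q0. Q0=[P3,P2] Q1=[P1] Q2=[]
t=6-7: P3@Q0 runs 1, rem=3, I/O yield, promote→Q0. Q0=[P2,P3] Q1=[P1] Q2=[]
t=7-8: P2@Q0 runs 1, rem=11, I/O yield, promote→Q0. Q0=[P3,P2] Q1=[P1] Q2=[]
t=8-9: P3@Q0 runs 1, rem=2, I/O yield, promote→Q0. Q0=[P2,P3] Q1=[P1] Q2=[]
t=9-10: P2@Q0 runs 1, rem=10, I/O yield, promote→Q0. Q0=[P3,P2] Q1=[P1] Q2=[]
t=10-11: P3@Q0 runs 1, rem=1, I/O yield, promote→Q0. Q0=[P2,P3] Q1=[P1] Q2=[]
t=11-12: P2@Q0 runs 1, rem=9, I/O yield, promote→Q0. Q0=[P3,P2] Q1=[P1] Q2=[]
t=12-13: P3@Q0 runs 1, rem=0, completes. Q0=[P2] Q1=[P1] Q2=[]
t=13-14: P2@Q0 runs 1, rem=8, I/O yield, promote→Q0. Q0=[P2] Q1=[P1] Q2=[]
t=14-15: P2@Q0 runs 1, rem=7, I/O yield, promote→Q0. Q0=[P2] Q1=[P1] Q2=[]
t=15-16: P2@Q0 runs 1, rem=6, I/O yield, promote→Q0. Q0=[P2] Q1=[P1] Q2=[]
t=16-17: P2@Q0 runs 1, rem=5, I/O yield, promote→Q0. Q0=[P2] Q1=[P1] Q2=[]
t=17-18: P2@Q0 runs 1, rem=4, I/O yield, promote→Q0. Q0=[P2] Q1=[P1] Q2=[]
t=18-19: P2@Q0 runs 1, rem=3, I/O yield, promote→Q0. Q0=[P2] Q1=[P1] Q2=[]
t=19-20: P2@Q0 runs 1, rem=2, I/O yield, promote→Q0. Q0=[P2] Q1=[P1] Q2=[]
t=20-21: P2@Q0 runs 1, rem=1, I/O yield, promote→Q0. Q0=[P2] Q1=[P1] Q2=[]
t=21-22: P2@Q0 runs 1, rem=0, completes. Q0=[] Q1=[P1] Q2=[]
t=22-26: P1@Q1 runs 4, rem=8, quantum used, demote→Q2. Q0=[] Q1=[] Q2=[P1]
t=26-34: P1@Q2 runs 8, rem=0, completes. Q0=[] Q1=[] Q2=[]

Answer: P3,P2,P1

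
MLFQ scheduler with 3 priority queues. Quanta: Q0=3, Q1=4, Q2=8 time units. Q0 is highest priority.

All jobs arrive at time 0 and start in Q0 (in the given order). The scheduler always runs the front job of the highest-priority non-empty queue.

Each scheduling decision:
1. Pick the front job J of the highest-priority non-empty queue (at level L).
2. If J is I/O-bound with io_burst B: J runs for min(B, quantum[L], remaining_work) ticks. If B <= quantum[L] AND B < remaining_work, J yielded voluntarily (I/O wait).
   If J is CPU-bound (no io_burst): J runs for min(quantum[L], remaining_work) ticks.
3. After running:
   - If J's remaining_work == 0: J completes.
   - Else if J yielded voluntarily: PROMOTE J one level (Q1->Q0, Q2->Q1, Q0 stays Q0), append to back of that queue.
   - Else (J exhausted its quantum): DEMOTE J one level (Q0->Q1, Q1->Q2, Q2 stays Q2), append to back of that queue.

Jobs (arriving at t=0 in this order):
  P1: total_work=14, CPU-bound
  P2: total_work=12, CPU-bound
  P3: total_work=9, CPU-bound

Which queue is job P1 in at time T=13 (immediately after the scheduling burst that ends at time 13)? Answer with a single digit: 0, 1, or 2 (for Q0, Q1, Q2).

t=0-3: P1@Q0 runs 3, rem=11, quantum used, demote→Q1. Q0=[P2,P3] Q1=[P1] Q2=[]
t=3-6: P2@Q0 runs 3, rem=9, quantum used, demote→Q1. Q0=[P3] Q1=[P1,P2] Q2=[]
t=6-9: P3@Q0 runs 3, rem=6, quantum used, demote→Q1. Q0=[] Q1=[P1,P2,P3] Q2=[]
t=9-13: P1@Q1 runs 4, rem=7, quantum used, demote→Q2. Q0=[] Q1=[P2,P3] Q2=[P1]
t=13-17: P2@Q1 runs 4, rem=5, quantum used, demote→Q2. Q0=[] Q1=[P3] Q2=[P1,P2]
t=17-21: P3@Q1 runs 4, rem=2, quantum used, demote→Q2. Q0=[] Q1=[] Q2=[P1,P2,P3]
t=21-28: P1@Q2 runs 7, rem=0, completes. Q0=[] Q1=[] Q2=[P2,P3]
t=28-33: P2@Q2 runs 5, rem=0, completes. Q0=[] Q1=[] Q2=[P3]
t=33-35: P3@Q2 runs 2, rem=0, completes. Q0=[] Q1=[] Q2=[]

Answer: 2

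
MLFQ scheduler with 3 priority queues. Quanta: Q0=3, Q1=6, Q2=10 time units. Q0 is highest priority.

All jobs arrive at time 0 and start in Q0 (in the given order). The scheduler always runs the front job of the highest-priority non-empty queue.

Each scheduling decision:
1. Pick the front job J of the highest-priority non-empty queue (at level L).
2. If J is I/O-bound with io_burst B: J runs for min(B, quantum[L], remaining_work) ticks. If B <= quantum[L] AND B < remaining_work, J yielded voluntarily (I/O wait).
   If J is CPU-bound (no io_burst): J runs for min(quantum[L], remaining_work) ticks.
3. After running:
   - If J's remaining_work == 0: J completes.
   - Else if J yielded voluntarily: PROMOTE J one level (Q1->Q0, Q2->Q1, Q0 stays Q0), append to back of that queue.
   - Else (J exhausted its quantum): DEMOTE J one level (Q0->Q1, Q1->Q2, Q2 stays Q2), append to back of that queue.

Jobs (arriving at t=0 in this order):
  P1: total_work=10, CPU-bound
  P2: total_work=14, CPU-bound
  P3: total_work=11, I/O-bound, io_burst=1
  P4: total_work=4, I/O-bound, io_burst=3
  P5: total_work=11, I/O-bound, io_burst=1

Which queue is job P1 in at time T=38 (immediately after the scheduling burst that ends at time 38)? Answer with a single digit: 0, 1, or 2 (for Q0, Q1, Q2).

t=0-3: P1@Q0 runs 3, rem=7, quantum used, demote→Q1. Q0=[P2,P3,P4,P5] Q1=[P1] Q2=[]
t=3-6: P2@Q0 runs 3, rem=11, quantum used, demote→Q1. Q0=[P3,P4,P5] Q1=[P1,P2] Q2=[]
t=6-7: P3@Q0 runs 1, rem=10, I/O yield, promote→Q0. Q0=[P4,P5,P3] Q1=[P1,P2] Q2=[]
t=7-10: P4@Q0 runs 3, rem=1, I/O yield, promote→Q0. Q0=[P5,P3,P4] Q1=[P1,P2] Q2=[]
t=10-11: P5@Q0 runs 1, rem=10, I/O yield, promote→Q0. Q0=[P3,P4,P5] Q1=[P1,P2] Q2=[]
t=11-12: P3@Q0 runs 1, rem=9, I/O yield, promote→Q0. Q0=[P4,P5,P3] Q1=[P1,P2] Q2=[]
t=12-13: P4@Q0 runs 1, rem=0, completes. Q0=[P5,P3] Q1=[P1,P2] Q2=[]
t=13-14: P5@Q0 runs 1, rem=9, I/O yield, promote→Q0. Q0=[P3,P5] Q1=[P1,P2] Q2=[]
t=14-15: P3@Q0 runs 1, rem=8, I/O yield, promote→Q0. Q0=[P5,P3] Q1=[P1,P2] Q2=[]
t=15-16: P5@Q0 runs 1, rem=8, I/O yield, promote→Q0. Q0=[P3,P5] Q1=[P1,P2] Q2=[]
t=16-17: P3@Q0 runs 1, rem=7, I/O yield, promote→Q0. Q0=[P5,P3] Q1=[P1,P2] Q2=[]
t=17-18: P5@Q0 runs 1, rem=7, I/O yield, promote→Q0. Q0=[P3,P5] Q1=[P1,P2] Q2=[]
t=18-19: P3@Q0 runs 1, rem=6, I/O yield, promote→Q0. Q0=[P5,P3] Q1=[P1,P2] Q2=[]
t=19-20: P5@Q0 runs 1, rem=6, I/O yield, promote→Q0. Q0=[P3,P5] Q1=[P1,P2] Q2=[]
t=20-21: P3@Q0 runs 1, rem=5, I/O yield, promote→Q0. Q0=[P5,P3] Q1=[P1,P2] Q2=[]
t=21-22: P5@Q0 runs 1, rem=5, I/O yield, promote→Q0. Q0=[P3,P5] Q1=[P1,P2] Q2=[]
t=22-23: P3@Q0 runs 1, rem=4, I/O yield, promote→Q0. Q0=[P5,P3] Q1=[P1,P2] Q2=[]
t=23-24: P5@Q0 runs 1, rem=4, I/O yield, promote→Q0. Q0=[P3,P5] Q1=[P1,P2] Q2=[]
t=24-25: P3@Q0 runs 1, rem=3, I/O yield, promote→Q0. Q0=[P5,P3] Q1=[P1,P2] Q2=[]
t=25-26: P5@Q0 runs 1, rem=3, I/O yield, promote→Q0. Q0=[P3,P5] Q1=[P1,P2] Q2=[]
t=26-27: P3@Q0 runs 1, rem=2, I/O yield, promote→Q0. Q0=[P5,P3] Q1=[P1,P2] Q2=[]
t=27-28: P5@Q0 runs 1, rem=2, I/O yield, promote→Q0. Q0=[P3,P5] Q1=[P1,P2] Q2=[]
t=28-29: P3@Q0 runs 1, rem=1, I/O yield, promote→Q0. Q0=[P5,P3] Q1=[P1,P2] Q2=[]
t=29-30: P5@Q0 runs 1, rem=1, I/O yield, promote→Q0. Q0=[P3,P5] Q1=[P1,P2] Q2=[]
t=30-31: P3@Q0 runs 1, rem=0, completes. Q0=[P5] Q1=[P1,P2] Q2=[]
t=31-32: P5@Q0 runs 1, rem=0, completes. Q0=[] Q1=[P1,P2] Q2=[]
t=32-38: P1@Q1 runs 6, rem=1, quantum used, demote→Q2. Q0=[] Q1=[P2] Q2=[P1]
t=38-44: P2@Q1 runs 6, rem=5, quantum used, demote→Q2. Q0=[] Q1=[] Q2=[P1,P2]
t=44-45: P1@Q2 runs 1, rem=0, completes. Q0=[] Q1=[] Q2=[P2]
t=45-50: P2@Q2 runs 5, rem=0, completes. Q0=[] Q1=[] Q2=[]

Answer: 2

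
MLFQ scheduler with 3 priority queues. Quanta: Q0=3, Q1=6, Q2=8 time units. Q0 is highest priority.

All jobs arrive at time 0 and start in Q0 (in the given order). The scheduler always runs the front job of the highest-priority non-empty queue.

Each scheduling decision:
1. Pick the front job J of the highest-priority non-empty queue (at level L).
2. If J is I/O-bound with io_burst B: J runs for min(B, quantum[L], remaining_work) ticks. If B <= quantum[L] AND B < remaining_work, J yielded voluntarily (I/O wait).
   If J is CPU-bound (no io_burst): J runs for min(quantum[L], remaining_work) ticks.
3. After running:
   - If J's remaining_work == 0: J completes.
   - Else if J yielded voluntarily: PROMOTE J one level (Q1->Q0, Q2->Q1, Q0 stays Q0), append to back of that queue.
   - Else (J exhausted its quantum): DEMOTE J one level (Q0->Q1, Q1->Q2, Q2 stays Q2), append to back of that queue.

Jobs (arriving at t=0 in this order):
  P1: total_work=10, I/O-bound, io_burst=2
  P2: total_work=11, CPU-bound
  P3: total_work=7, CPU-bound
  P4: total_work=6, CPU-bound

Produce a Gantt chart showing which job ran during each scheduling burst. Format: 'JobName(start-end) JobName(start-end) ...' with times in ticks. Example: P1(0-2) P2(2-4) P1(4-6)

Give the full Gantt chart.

t=0-2: P1@Q0 runs 2, rem=8, I/O yield, promote→Q0. Q0=[P2,P3,P4,P1] Q1=[] Q2=[]
t=2-5: P2@Q0 runs 3, rem=8, quantum used, demote→Q1. Q0=[P3,P4,P1] Q1=[P2] Q2=[]
t=5-8: P3@Q0 runs 3, rem=4, quantum used, demote→Q1. Q0=[P4,P1] Q1=[P2,P3] Q2=[]
t=8-11: P4@Q0 runs 3, rem=3, quantum used, demote→Q1. Q0=[P1] Q1=[P2,P3,P4] Q2=[]
t=11-13: P1@Q0 runs 2, rem=6, I/O yield, promote→Q0. Q0=[P1] Q1=[P2,P3,P4] Q2=[]
t=13-15: P1@Q0 runs 2, rem=4, I/O yield, promote→Q0. Q0=[P1] Q1=[P2,P3,P4] Q2=[]
t=15-17: P1@Q0 runs 2, rem=2, I/O yield, promote→Q0. Q0=[P1] Q1=[P2,P3,P4] Q2=[]
t=17-19: P1@Q0 runs 2, rem=0, completes. Q0=[] Q1=[P2,P3,P4] Q2=[]
t=19-25: P2@Q1 runs 6, rem=2, quantum used, demote→Q2. Q0=[] Q1=[P3,P4] Q2=[P2]
t=25-29: P3@Q1 runs 4, rem=0, completes. Q0=[] Q1=[P4] Q2=[P2]
t=29-32: P4@Q1 runs 3, rem=0, completes. Q0=[] Q1=[] Q2=[P2]
t=32-34: P2@Q2 runs 2, rem=0, completes. Q0=[] Q1=[] Q2=[]

Answer: P1(0-2) P2(2-5) P3(5-8) P4(8-11) P1(11-13) P1(13-15) P1(15-17) P1(17-19) P2(19-25) P3(25-29) P4(29-32) P2(32-34)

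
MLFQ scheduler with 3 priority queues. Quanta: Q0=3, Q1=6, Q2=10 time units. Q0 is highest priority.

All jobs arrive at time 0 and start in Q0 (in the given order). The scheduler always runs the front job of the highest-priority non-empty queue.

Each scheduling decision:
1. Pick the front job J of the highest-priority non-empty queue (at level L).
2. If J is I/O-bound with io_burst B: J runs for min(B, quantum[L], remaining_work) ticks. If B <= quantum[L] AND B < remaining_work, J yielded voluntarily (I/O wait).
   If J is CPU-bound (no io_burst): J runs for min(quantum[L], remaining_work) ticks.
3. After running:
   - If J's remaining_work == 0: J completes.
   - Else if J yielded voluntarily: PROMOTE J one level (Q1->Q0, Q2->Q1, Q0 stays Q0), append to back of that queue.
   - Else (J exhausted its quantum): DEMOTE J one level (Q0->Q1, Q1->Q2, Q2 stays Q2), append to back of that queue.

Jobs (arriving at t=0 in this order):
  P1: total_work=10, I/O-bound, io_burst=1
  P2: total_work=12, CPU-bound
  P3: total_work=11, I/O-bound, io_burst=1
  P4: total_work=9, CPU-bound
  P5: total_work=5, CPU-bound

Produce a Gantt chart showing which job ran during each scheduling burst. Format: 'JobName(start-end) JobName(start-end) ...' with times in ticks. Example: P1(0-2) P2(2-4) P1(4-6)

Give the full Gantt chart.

Answer: P1(0-1) P2(1-4) P3(4-5) P4(5-8) P5(8-11) P1(11-12) P3(12-13) P1(13-14) P3(14-15) P1(15-16) P3(16-17) P1(17-18) P3(18-19) P1(19-20) P3(20-21) P1(21-22) P3(22-23) P1(23-24) P3(24-25) P1(25-26) P3(26-27) P1(27-28) P3(28-29) P3(29-30) P2(30-36) P4(36-42) P5(42-44) P2(44-47)

Derivation:
t=0-1: P1@Q0 runs 1, rem=9, I/O yield, promote→Q0. Q0=[P2,P3,P4,P5,P1] Q1=[] Q2=[]
t=1-4: P2@Q0 runs 3, rem=9, quantum used, demote→Q1. Q0=[P3,P4,P5,P1] Q1=[P2] Q2=[]
t=4-5: P3@Q0 runs 1, rem=10, I/O yield, promote→Q0. Q0=[P4,P5,P1,P3] Q1=[P2] Q2=[]
t=5-8: P4@Q0 runs 3, rem=6, quantum used, demote→Q1. Q0=[P5,P1,P3] Q1=[P2,P4] Q2=[]
t=8-11: P5@Q0 runs 3, rem=2, quantum used, demote→Q1. Q0=[P1,P3] Q1=[P2,P4,P5] Q2=[]
t=11-12: P1@Q0 runs 1, rem=8, I/O yield, promote→Q0. Q0=[P3,P1] Q1=[P2,P4,P5] Q2=[]
t=12-13: P3@Q0 runs 1, rem=9, I/O yield, promote→Q0. Q0=[P1,P3] Q1=[P2,P4,P5] Q2=[]
t=13-14: P1@Q0 runs 1, rem=7, I/O yield, promote→Q0. Q0=[P3,P1] Q1=[P2,P4,P5] Q2=[]
t=14-15: P3@Q0 runs 1, rem=8, I/O yield, promote→Q0. Q0=[P1,P3] Q1=[P2,P4,P5] Q2=[]
t=15-16: P1@Q0 runs 1, rem=6, I/O yield, promote→Q0. Q0=[P3,P1] Q1=[P2,P4,P5] Q2=[]
t=16-17: P3@Q0 runs 1, rem=7, I/O yield, promote→Q0. Q0=[P1,P3] Q1=[P2,P4,P5] Q2=[]
t=17-18: P1@Q0 runs 1, rem=5, I/O yield, promote→Q0. Q0=[P3,P1] Q1=[P2,P4,P5] Q2=[]
t=18-19: P3@Q0 runs 1, rem=6, I/O yield, promote→Q0. Q0=[P1,P3] Q1=[P2,P4,P5] Q2=[]
t=19-20: P1@Q0 runs 1, rem=4, I/O yield, promote→Q0. Q0=[P3,P1] Q1=[P2,P4,P5] Q2=[]
t=20-21: P3@Q0 runs 1, rem=5, I/O yield, promote→Q0. Q0=[P1,P3] Q1=[P2,P4,P5] Q2=[]
t=21-22: P1@Q0 runs 1, rem=3, I/O yield, promote→Q0. Q0=[P3,P1] Q1=[P2,P4,P5] Q2=[]
t=22-23: P3@Q0 runs 1, rem=4, I/O yield, promote→Q0. Q0=[P1,P3] Q1=[P2,P4,P5] Q2=[]
t=23-24: P1@Q0 runs 1, rem=2, I/O yield, promote→Q0. Q0=[P3,P1] Q1=[P2,P4,P5] Q2=[]
t=24-25: P3@Q0 runs 1, rem=3, I/O yield, promote→Q0. Q0=[P1,P3] Q1=[P2,P4,P5] Q2=[]
t=25-26: P1@Q0 runs 1, rem=1, I/O yield, promote→Q0. Q0=[P3,P1] Q1=[P2,P4,P5] Q2=[]
t=26-27: P3@Q0 runs 1, rem=2, I/O yield, promote→Q0. Q0=[P1,P3] Q1=[P2,P4,P5] Q2=[]
t=27-28: P1@Q0 runs 1, rem=0, completes. Q0=[P3] Q1=[P2,P4,P5] Q2=[]
t=28-29: P3@Q0 runs 1, rem=1, I/O yield, promote→Q0. Q0=[P3] Q1=[P2,P4,P5] Q2=[]
t=29-30: P3@Q0 runs 1, rem=0, completes. Q0=[] Q1=[P2,P4,P5] Q2=[]
t=30-36: P2@Q1 runs 6, rem=3, quantum used, demote→Q2. Q0=[] Q1=[P4,P5] Q2=[P2]
t=36-42: P4@Q1 runs 6, rem=0, completes. Q0=[] Q1=[P5] Q2=[P2]
t=42-44: P5@Q1 runs 2, rem=0, completes. Q0=[] Q1=[] Q2=[P2]
t=44-47: P2@Q2 runs 3, rem=0, completes. Q0=[] Q1=[] Q2=[]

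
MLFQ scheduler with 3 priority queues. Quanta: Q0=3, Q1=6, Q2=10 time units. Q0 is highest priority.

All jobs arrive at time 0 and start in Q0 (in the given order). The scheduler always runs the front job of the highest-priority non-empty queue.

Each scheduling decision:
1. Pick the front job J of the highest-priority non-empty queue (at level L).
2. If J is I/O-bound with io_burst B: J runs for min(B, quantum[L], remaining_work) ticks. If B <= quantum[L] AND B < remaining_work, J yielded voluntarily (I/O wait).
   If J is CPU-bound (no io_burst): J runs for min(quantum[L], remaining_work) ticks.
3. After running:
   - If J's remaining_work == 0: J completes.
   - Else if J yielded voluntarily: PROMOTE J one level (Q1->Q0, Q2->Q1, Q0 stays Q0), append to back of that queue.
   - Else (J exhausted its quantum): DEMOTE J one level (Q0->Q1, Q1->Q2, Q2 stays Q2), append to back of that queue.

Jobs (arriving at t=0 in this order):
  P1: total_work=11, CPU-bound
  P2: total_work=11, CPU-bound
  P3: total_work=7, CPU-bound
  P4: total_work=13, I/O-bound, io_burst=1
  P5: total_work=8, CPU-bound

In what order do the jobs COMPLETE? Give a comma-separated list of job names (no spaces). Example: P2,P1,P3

Answer: P4,P3,P5,P1,P2

Derivation:
t=0-3: P1@Q0 runs 3, rem=8, quantum used, demote→Q1. Q0=[P2,P3,P4,P5] Q1=[P1] Q2=[]
t=3-6: P2@Q0 runs 3, rem=8, quantum used, demote→Q1. Q0=[P3,P4,P5] Q1=[P1,P2] Q2=[]
t=6-9: P3@Q0 runs 3, rem=4, quantum used, demote→Q1. Q0=[P4,P5] Q1=[P1,P2,P3] Q2=[]
t=9-10: P4@Q0 runs 1, rem=12, I/O yield, promote→Q0. Q0=[P5,P4] Q1=[P1,P2,P3] Q2=[]
t=10-13: P5@Q0 runs 3, rem=5, quantum used, demote→Q1. Q0=[P4] Q1=[P1,P2,P3,P5] Q2=[]
t=13-14: P4@Q0 runs 1, rem=11, I/O yield, promote→Q0. Q0=[P4] Q1=[P1,P2,P3,P5] Q2=[]
t=14-15: P4@Q0 runs 1, rem=10, I/O yield, promote→Q0. Q0=[P4] Q1=[P1,P2,P3,P5] Q2=[]
t=15-16: P4@Q0 runs 1, rem=9, I/O yield, promote→Q0. Q0=[P4] Q1=[P1,P2,P3,P5] Q2=[]
t=16-17: P4@Q0 runs 1, rem=8, I/O yield, promote→Q0. Q0=[P4] Q1=[P1,P2,P3,P5] Q2=[]
t=17-18: P4@Q0 runs 1, rem=7, I/O yield, promote→Q0. Q0=[P4] Q1=[P1,P2,P3,P5] Q2=[]
t=18-19: P4@Q0 runs 1, rem=6, I/O yield, promote→Q0. Q0=[P4] Q1=[P1,P2,P3,P5] Q2=[]
t=19-20: P4@Q0 runs 1, rem=5, I/O yield, promote→Q0. Q0=[P4] Q1=[P1,P2,P3,P5] Q2=[]
t=20-21: P4@Q0 runs 1, rem=4, I/O yield, promote→Q0. Q0=[P4] Q1=[P1,P2,P3,P5] Q2=[]
t=21-22: P4@Q0 runs 1, rem=3, I/O yield, promote→Q0. Q0=[P4] Q1=[P1,P2,P3,P5] Q2=[]
t=22-23: P4@Q0 runs 1, rem=2, I/O yield, promote→Q0. Q0=[P4] Q1=[P1,P2,P3,P5] Q2=[]
t=23-24: P4@Q0 runs 1, rem=1, I/O yield, promote→Q0. Q0=[P4] Q1=[P1,P2,P3,P5] Q2=[]
t=24-25: P4@Q0 runs 1, rem=0, completes. Q0=[] Q1=[P1,P2,P3,P5] Q2=[]
t=25-31: P1@Q1 runs 6, rem=2, quantum used, demote→Q2. Q0=[] Q1=[P2,P3,P5] Q2=[P1]
t=31-37: P2@Q1 runs 6, rem=2, quantum used, demote→Q2. Q0=[] Q1=[P3,P5] Q2=[P1,P2]
t=37-41: P3@Q1 runs 4, rem=0, completes. Q0=[] Q1=[P5] Q2=[P1,P2]
t=41-46: P5@Q1 runs 5, rem=0, completes. Q0=[] Q1=[] Q2=[P1,P2]
t=46-48: P1@Q2 runs 2, rem=0, completes. Q0=[] Q1=[] Q2=[P2]
t=48-50: P2@Q2 runs 2, rem=0, completes. Q0=[] Q1=[] Q2=[]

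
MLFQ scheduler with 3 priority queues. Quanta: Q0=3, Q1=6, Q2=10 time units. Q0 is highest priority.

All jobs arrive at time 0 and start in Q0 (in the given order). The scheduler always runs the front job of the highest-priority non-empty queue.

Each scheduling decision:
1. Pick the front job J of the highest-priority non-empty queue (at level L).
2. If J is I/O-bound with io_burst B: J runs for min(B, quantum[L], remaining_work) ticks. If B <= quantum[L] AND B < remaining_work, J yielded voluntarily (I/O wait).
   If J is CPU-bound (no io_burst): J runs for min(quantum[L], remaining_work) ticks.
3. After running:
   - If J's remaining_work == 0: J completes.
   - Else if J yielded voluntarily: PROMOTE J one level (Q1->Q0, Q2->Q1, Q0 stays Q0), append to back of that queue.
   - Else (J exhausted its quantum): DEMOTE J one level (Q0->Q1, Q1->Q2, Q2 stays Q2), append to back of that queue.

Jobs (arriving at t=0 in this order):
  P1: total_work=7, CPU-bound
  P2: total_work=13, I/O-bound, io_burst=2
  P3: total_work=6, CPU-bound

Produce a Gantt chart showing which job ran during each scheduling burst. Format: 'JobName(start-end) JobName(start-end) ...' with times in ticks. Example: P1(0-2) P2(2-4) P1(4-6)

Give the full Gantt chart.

t=0-3: P1@Q0 runs 3, rem=4, quantum used, demote→Q1. Q0=[P2,P3] Q1=[P1] Q2=[]
t=3-5: P2@Q0 runs 2, rem=11, I/O yield, promote→Q0. Q0=[P3,P2] Q1=[P1] Q2=[]
t=5-8: P3@Q0 runs 3, rem=3, quantum used, demote→Q1. Q0=[P2] Q1=[P1,P3] Q2=[]
t=8-10: P2@Q0 runs 2, rem=9, I/O yield, promote→Q0. Q0=[P2] Q1=[P1,P3] Q2=[]
t=10-12: P2@Q0 runs 2, rem=7, I/O yield, promote→Q0. Q0=[P2] Q1=[P1,P3] Q2=[]
t=12-14: P2@Q0 runs 2, rem=5, I/O yield, promote→Q0. Q0=[P2] Q1=[P1,P3] Q2=[]
t=14-16: P2@Q0 runs 2, rem=3, I/O yield, promote→Q0. Q0=[P2] Q1=[P1,P3] Q2=[]
t=16-18: P2@Q0 runs 2, rem=1, I/O yield, promote→Q0. Q0=[P2] Q1=[P1,P3] Q2=[]
t=18-19: P2@Q0 runs 1, rem=0, completes. Q0=[] Q1=[P1,P3] Q2=[]
t=19-23: P1@Q1 runs 4, rem=0, completes. Q0=[] Q1=[P3] Q2=[]
t=23-26: P3@Q1 runs 3, rem=0, completes. Q0=[] Q1=[] Q2=[]

Answer: P1(0-3) P2(3-5) P3(5-8) P2(8-10) P2(10-12) P2(12-14) P2(14-16) P2(16-18) P2(18-19) P1(19-23) P3(23-26)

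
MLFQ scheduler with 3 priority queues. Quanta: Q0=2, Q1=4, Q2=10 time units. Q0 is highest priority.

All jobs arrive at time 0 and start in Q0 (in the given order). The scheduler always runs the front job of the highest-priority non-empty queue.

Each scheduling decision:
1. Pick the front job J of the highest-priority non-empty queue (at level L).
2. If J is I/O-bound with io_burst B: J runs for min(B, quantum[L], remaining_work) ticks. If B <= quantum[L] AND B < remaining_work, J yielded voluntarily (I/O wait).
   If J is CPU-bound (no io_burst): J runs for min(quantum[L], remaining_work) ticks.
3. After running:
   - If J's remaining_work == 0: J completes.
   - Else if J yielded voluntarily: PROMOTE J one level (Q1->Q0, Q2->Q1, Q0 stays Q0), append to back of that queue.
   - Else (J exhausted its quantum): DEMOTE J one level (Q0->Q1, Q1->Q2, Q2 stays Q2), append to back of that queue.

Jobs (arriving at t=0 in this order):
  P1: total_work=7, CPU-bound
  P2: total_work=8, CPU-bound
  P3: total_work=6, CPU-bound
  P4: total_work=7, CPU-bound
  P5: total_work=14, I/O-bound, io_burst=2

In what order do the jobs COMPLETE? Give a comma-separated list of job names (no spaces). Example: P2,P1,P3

Answer: P5,P3,P1,P2,P4

Derivation:
t=0-2: P1@Q0 runs 2, rem=5, quantum used, demote→Q1. Q0=[P2,P3,P4,P5] Q1=[P1] Q2=[]
t=2-4: P2@Q0 runs 2, rem=6, quantum used, demote→Q1. Q0=[P3,P4,P5] Q1=[P1,P2] Q2=[]
t=4-6: P3@Q0 runs 2, rem=4, quantum used, demote→Q1. Q0=[P4,P5] Q1=[P1,P2,P3] Q2=[]
t=6-8: P4@Q0 runs 2, rem=5, quantum used, demote→Q1. Q0=[P5] Q1=[P1,P2,P3,P4] Q2=[]
t=8-10: P5@Q0 runs 2, rem=12, I/O yield, promote→Q0. Q0=[P5] Q1=[P1,P2,P3,P4] Q2=[]
t=10-12: P5@Q0 runs 2, rem=10, I/O yield, promote→Q0. Q0=[P5] Q1=[P1,P2,P3,P4] Q2=[]
t=12-14: P5@Q0 runs 2, rem=8, I/O yield, promote→Q0. Q0=[P5] Q1=[P1,P2,P3,P4] Q2=[]
t=14-16: P5@Q0 runs 2, rem=6, I/O yield, promote→Q0. Q0=[P5] Q1=[P1,P2,P3,P4] Q2=[]
t=16-18: P5@Q0 runs 2, rem=4, I/O yield, promote→Q0. Q0=[P5] Q1=[P1,P2,P3,P4] Q2=[]
t=18-20: P5@Q0 runs 2, rem=2, I/O yield, promote→Q0. Q0=[P5] Q1=[P1,P2,P3,P4] Q2=[]
t=20-22: P5@Q0 runs 2, rem=0, completes. Q0=[] Q1=[P1,P2,P3,P4] Q2=[]
t=22-26: P1@Q1 runs 4, rem=1, quantum used, demote→Q2. Q0=[] Q1=[P2,P3,P4] Q2=[P1]
t=26-30: P2@Q1 runs 4, rem=2, quantum used, demote→Q2. Q0=[] Q1=[P3,P4] Q2=[P1,P2]
t=30-34: P3@Q1 runs 4, rem=0, completes. Q0=[] Q1=[P4] Q2=[P1,P2]
t=34-38: P4@Q1 runs 4, rem=1, quantum used, demote→Q2. Q0=[] Q1=[] Q2=[P1,P2,P4]
t=38-39: P1@Q2 runs 1, rem=0, completes. Q0=[] Q1=[] Q2=[P2,P4]
t=39-41: P2@Q2 runs 2, rem=0, completes. Q0=[] Q1=[] Q2=[P4]
t=41-42: P4@Q2 runs 1, rem=0, completes. Q0=[] Q1=[] Q2=[]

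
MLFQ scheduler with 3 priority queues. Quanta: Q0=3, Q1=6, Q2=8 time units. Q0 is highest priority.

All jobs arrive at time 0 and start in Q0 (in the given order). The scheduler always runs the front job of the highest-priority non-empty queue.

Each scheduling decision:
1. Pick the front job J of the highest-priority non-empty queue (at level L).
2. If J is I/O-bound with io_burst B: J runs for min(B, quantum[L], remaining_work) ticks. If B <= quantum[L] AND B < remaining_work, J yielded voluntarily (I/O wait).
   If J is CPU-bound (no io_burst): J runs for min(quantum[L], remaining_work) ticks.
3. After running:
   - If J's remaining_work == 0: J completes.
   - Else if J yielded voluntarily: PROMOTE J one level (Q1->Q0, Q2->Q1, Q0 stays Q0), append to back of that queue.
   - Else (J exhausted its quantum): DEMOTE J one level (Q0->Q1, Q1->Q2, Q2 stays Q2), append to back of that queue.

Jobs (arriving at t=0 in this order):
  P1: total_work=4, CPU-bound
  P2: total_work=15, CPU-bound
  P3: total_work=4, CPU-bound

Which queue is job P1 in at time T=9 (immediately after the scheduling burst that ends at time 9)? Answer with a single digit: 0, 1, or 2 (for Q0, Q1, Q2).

Answer: 1

Derivation:
t=0-3: P1@Q0 runs 3, rem=1, quantum used, demote→Q1. Q0=[P2,P3] Q1=[P1] Q2=[]
t=3-6: P2@Q0 runs 3, rem=12, quantum used, demote→Q1. Q0=[P3] Q1=[P1,P2] Q2=[]
t=6-9: P3@Q0 runs 3, rem=1, quantum used, demote→Q1. Q0=[] Q1=[P1,P2,P3] Q2=[]
t=9-10: P1@Q1 runs 1, rem=0, completes. Q0=[] Q1=[P2,P3] Q2=[]
t=10-16: P2@Q1 runs 6, rem=6, quantum used, demote→Q2. Q0=[] Q1=[P3] Q2=[P2]
t=16-17: P3@Q1 runs 1, rem=0, completes. Q0=[] Q1=[] Q2=[P2]
t=17-23: P2@Q2 runs 6, rem=0, completes. Q0=[] Q1=[] Q2=[]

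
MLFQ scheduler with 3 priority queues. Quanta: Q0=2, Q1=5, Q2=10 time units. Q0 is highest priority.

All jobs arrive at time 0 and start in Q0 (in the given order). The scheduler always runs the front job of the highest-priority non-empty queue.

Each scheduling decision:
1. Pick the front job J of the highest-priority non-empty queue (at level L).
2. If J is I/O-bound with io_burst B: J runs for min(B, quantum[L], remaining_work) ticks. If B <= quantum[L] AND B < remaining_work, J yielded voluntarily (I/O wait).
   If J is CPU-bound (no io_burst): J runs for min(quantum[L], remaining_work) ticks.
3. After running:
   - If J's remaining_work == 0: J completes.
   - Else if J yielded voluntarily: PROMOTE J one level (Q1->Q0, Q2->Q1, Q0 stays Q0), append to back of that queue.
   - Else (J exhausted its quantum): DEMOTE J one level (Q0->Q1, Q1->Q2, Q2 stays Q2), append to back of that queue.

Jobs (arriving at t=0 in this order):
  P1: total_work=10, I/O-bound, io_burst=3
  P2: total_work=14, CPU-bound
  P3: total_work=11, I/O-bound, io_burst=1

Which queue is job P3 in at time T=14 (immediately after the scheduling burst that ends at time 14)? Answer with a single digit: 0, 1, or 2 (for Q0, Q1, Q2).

t=0-2: P1@Q0 runs 2, rem=8, quantum used, demote→Q1. Q0=[P2,P3] Q1=[P1] Q2=[]
t=2-4: P2@Q0 runs 2, rem=12, quantum used, demote→Q1. Q0=[P3] Q1=[P1,P2] Q2=[]
t=4-5: P3@Q0 runs 1, rem=10, I/O yield, promote→Q0. Q0=[P3] Q1=[P1,P2] Q2=[]
t=5-6: P3@Q0 runs 1, rem=9, I/O yield, promote→Q0. Q0=[P3] Q1=[P1,P2] Q2=[]
t=6-7: P3@Q0 runs 1, rem=8, I/O yield, promote→Q0. Q0=[P3] Q1=[P1,P2] Q2=[]
t=7-8: P3@Q0 runs 1, rem=7, I/O yield, promote→Q0. Q0=[P3] Q1=[P1,P2] Q2=[]
t=8-9: P3@Q0 runs 1, rem=6, I/O yield, promote→Q0. Q0=[P3] Q1=[P1,P2] Q2=[]
t=9-10: P3@Q0 runs 1, rem=5, I/O yield, promote→Q0. Q0=[P3] Q1=[P1,P2] Q2=[]
t=10-11: P3@Q0 runs 1, rem=4, I/O yield, promote→Q0. Q0=[P3] Q1=[P1,P2] Q2=[]
t=11-12: P3@Q0 runs 1, rem=3, I/O yield, promote→Q0. Q0=[P3] Q1=[P1,P2] Q2=[]
t=12-13: P3@Q0 runs 1, rem=2, I/O yield, promote→Q0. Q0=[P3] Q1=[P1,P2] Q2=[]
t=13-14: P3@Q0 runs 1, rem=1, I/O yield, promote→Q0. Q0=[P3] Q1=[P1,P2] Q2=[]
t=14-15: P3@Q0 runs 1, rem=0, completes. Q0=[] Q1=[P1,P2] Q2=[]
t=15-18: P1@Q1 runs 3, rem=5, I/O yield, promote→Q0. Q0=[P1] Q1=[P2] Q2=[]
t=18-20: P1@Q0 runs 2, rem=3, quantum used, demote→Q1. Q0=[] Q1=[P2,P1] Q2=[]
t=20-25: P2@Q1 runs 5, rem=7, quantum used, demote→Q2. Q0=[] Q1=[P1] Q2=[P2]
t=25-28: P1@Q1 runs 3, rem=0, completes. Q0=[] Q1=[] Q2=[P2]
t=28-35: P2@Q2 runs 7, rem=0, completes. Q0=[] Q1=[] Q2=[]

Answer: 0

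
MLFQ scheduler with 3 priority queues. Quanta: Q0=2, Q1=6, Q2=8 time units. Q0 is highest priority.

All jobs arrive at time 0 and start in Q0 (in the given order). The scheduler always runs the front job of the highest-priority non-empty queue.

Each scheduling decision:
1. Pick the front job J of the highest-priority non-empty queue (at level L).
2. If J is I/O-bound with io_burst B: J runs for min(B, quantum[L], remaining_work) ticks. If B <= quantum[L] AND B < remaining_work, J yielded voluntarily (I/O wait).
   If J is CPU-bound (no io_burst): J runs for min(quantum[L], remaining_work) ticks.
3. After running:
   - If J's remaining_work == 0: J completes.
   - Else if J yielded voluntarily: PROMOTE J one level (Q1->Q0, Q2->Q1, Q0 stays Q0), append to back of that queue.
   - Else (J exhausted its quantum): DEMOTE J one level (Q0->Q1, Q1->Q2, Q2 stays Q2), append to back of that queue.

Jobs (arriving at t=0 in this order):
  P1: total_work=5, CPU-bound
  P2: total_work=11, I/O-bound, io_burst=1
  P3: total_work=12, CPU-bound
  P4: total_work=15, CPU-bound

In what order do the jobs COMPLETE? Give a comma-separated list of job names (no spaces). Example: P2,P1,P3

t=0-2: P1@Q0 runs 2, rem=3, quantum used, demote→Q1. Q0=[P2,P3,P4] Q1=[P1] Q2=[]
t=2-3: P2@Q0 runs 1, rem=10, I/O yield, promote→Q0. Q0=[P3,P4,P2] Q1=[P1] Q2=[]
t=3-5: P3@Q0 runs 2, rem=10, quantum used, demote→Q1. Q0=[P4,P2] Q1=[P1,P3] Q2=[]
t=5-7: P4@Q0 runs 2, rem=13, quantum used, demote→Q1. Q0=[P2] Q1=[P1,P3,P4] Q2=[]
t=7-8: P2@Q0 runs 1, rem=9, I/O yield, promote→Q0. Q0=[P2] Q1=[P1,P3,P4] Q2=[]
t=8-9: P2@Q0 runs 1, rem=8, I/O yield, promote→Q0. Q0=[P2] Q1=[P1,P3,P4] Q2=[]
t=9-10: P2@Q0 runs 1, rem=7, I/O yield, promote→Q0. Q0=[P2] Q1=[P1,P3,P4] Q2=[]
t=10-11: P2@Q0 runs 1, rem=6, I/O yield, promote→Q0. Q0=[P2] Q1=[P1,P3,P4] Q2=[]
t=11-12: P2@Q0 runs 1, rem=5, I/O yield, promote→Q0. Q0=[P2] Q1=[P1,P3,P4] Q2=[]
t=12-13: P2@Q0 runs 1, rem=4, I/O yield, promote→Q0. Q0=[P2] Q1=[P1,P3,P4] Q2=[]
t=13-14: P2@Q0 runs 1, rem=3, I/O yield, promote→Q0. Q0=[P2] Q1=[P1,P3,P4] Q2=[]
t=14-15: P2@Q0 runs 1, rem=2, I/O yield, promote→Q0. Q0=[P2] Q1=[P1,P3,P4] Q2=[]
t=15-16: P2@Q0 runs 1, rem=1, I/O yield, promote→Q0. Q0=[P2] Q1=[P1,P3,P4] Q2=[]
t=16-17: P2@Q0 runs 1, rem=0, completes. Q0=[] Q1=[P1,P3,P4] Q2=[]
t=17-20: P1@Q1 runs 3, rem=0, completes. Q0=[] Q1=[P3,P4] Q2=[]
t=20-26: P3@Q1 runs 6, rem=4, quantum used, demote→Q2. Q0=[] Q1=[P4] Q2=[P3]
t=26-32: P4@Q1 runs 6, rem=7, quantum used, demote→Q2. Q0=[] Q1=[] Q2=[P3,P4]
t=32-36: P3@Q2 runs 4, rem=0, completes. Q0=[] Q1=[] Q2=[P4]
t=36-43: P4@Q2 runs 7, rem=0, completes. Q0=[] Q1=[] Q2=[]

Answer: P2,P1,P3,P4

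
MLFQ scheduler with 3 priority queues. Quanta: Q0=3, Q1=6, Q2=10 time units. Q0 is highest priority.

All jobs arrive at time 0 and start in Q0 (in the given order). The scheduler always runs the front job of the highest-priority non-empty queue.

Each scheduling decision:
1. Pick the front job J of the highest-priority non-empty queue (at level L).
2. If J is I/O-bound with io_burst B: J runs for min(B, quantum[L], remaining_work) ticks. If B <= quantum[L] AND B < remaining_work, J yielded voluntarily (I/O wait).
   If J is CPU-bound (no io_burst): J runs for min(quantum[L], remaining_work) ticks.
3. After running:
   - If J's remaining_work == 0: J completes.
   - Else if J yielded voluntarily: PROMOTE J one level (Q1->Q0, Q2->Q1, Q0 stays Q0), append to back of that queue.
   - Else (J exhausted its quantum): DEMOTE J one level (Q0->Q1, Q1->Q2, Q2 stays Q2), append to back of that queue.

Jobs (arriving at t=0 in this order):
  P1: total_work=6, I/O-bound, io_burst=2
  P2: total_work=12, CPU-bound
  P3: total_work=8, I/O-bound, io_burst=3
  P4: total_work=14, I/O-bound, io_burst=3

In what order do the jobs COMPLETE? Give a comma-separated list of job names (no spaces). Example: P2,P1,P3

t=0-2: P1@Q0 runs 2, rem=4, I/O yield, promote→Q0. Q0=[P2,P3,P4,P1] Q1=[] Q2=[]
t=2-5: P2@Q0 runs 3, rem=9, quantum used, demote→Q1. Q0=[P3,P4,P1] Q1=[P2] Q2=[]
t=5-8: P3@Q0 runs 3, rem=5, I/O yield, promote→Q0. Q0=[P4,P1,P3] Q1=[P2] Q2=[]
t=8-11: P4@Q0 runs 3, rem=11, I/O yield, promote→Q0. Q0=[P1,P3,P4] Q1=[P2] Q2=[]
t=11-13: P1@Q0 runs 2, rem=2, I/O yield, promote→Q0. Q0=[P3,P4,P1] Q1=[P2] Q2=[]
t=13-16: P3@Q0 runs 3, rem=2, I/O yield, promote→Q0. Q0=[P4,P1,P3] Q1=[P2] Q2=[]
t=16-19: P4@Q0 runs 3, rem=8, I/O yield, promote→Q0. Q0=[P1,P3,P4] Q1=[P2] Q2=[]
t=19-21: P1@Q0 runs 2, rem=0, completes. Q0=[P3,P4] Q1=[P2] Q2=[]
t=21-23: P3@Q0 runs 2, rem=0, completes. Q0=[P4] Q1=[P2] Q2=[]
t=23-26: P4@Q0 runs 3, rem=5, I/O yield, promote→Q0. Q0=[P4] Q1=[P2] Q2=[]
t=26-29: P4@Q0 runs 3, rem=2, I/O yield, promote→Q0. Q0=[P4] Q1=[P2] Q2=[]
t=29-31: P4@Q0 runs 2, rem=0, completes. Q0=[] Q1=[P2] Q2=[]
t=31-37: P2@Q1 runs 6, rem=3, quantum used, demote→Q2. Q0=[] Q1=[] Q2=[P2]
t=37-40: P2@Q2 runs 3, rem=0, completes. Q0=[] Q1=[] Q2=[]

Answer: P1,P3,P4,P2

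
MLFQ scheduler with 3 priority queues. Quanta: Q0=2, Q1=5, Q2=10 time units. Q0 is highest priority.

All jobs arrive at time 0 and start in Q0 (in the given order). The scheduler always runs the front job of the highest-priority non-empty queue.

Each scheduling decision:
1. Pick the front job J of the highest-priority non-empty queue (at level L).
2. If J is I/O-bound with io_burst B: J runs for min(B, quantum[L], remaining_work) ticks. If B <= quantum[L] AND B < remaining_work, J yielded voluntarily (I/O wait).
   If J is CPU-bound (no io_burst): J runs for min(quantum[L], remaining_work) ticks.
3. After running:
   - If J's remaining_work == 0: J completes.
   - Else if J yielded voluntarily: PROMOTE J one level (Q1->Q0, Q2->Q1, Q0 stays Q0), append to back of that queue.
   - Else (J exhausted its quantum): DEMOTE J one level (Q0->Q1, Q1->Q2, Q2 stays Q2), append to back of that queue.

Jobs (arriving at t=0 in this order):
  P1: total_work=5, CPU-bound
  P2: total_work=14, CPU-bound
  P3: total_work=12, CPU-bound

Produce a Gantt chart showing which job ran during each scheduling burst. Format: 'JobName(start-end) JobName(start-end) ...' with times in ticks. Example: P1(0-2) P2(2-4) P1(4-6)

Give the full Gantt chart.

Answer: P1(0-2) P2(2-4) P3(4-6) P1(6-9) P2(9-14) P3(14-19) P2(19-26) P3(26-31)

Derivation:
t=0-2: P1@Q0 runs 2, rem=3, quantum used, demote→Q1. Q0=[P2,P3] Q1=[P1] Q2=[]
t=2-4: P2@Q0 runs 2, rem=12, quantum used, demote→Q1. Q0=[P3] Q1=[P1,P2] Q2=[]
t=4-6: P3@Q0 runs 2, rem=10, quantum used, demote→Q1. Q0=[] Q1=[P1,P2,P3] Q2=[]
t=6-9: P1@Q1 runs 3, rem=0, completes. Q0=[] Q1=[P2,P3] Q2=[]
t=9-14: P2@Q1 runs 5, rem=7, quantum used, demote→Q2. Q0=[] Q1=[P3] Q2=[P2]
t=14-19: P3@Q1 runs 5, rem=5, quantum used, demote→Q2. Q0=[] Q1=[] Q2=[P2,P3]
t=19-26: P2@Q2 runs 7, rem=0, completes. Q0=[] Q1=[] Q2=[P3]
t=26-31: P3@Q2 runs 5, rem=0, completes. Q0=[] Q1=[] Q2=[]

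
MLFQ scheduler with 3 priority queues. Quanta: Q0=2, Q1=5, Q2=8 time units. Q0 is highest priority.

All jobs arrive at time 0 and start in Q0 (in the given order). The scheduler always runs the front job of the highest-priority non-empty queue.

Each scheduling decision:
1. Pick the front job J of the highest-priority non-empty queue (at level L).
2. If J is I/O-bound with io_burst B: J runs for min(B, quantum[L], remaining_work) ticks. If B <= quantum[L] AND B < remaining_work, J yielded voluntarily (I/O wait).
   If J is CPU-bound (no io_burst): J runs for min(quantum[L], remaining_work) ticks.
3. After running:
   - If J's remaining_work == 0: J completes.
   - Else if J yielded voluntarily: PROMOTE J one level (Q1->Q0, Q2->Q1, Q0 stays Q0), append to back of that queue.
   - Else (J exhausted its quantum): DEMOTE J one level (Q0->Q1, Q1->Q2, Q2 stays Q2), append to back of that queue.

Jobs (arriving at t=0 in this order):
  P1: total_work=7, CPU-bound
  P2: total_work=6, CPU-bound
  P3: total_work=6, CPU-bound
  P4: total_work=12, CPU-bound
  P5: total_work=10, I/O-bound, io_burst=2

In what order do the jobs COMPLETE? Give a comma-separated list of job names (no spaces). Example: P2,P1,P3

t=0-2: P1@Q0 runs 2, rem=5, quantum used, demote→Q1. Q0=[P2,P3,P4,P5] Q1=[P1] Q2=[]
t=2-4: P2@Q0 runs 2, rem=4, quantum used, demote→Q1. Q0=[P3,P4,P5] Q1=[P1,P2] Q2=[]
t=4-6: P3@Q0 runs 2, rem=4, quantum used, demote→Q1. Q0=[P4,P5] Q1=[P1,P2,P3] Q2=[]
t=6-8: P4@Q0 runs 2, rem=10, quantum used, demote→Q1. Q0=[P5] Q1=[P1,P2,P3,P4] Q2=[]
t=8-10: P5@Q0 runs 2, rem=8, I/O yield, promote→Q0. Q0=[P5] Q1=[P1,P2,P3,P4] Q2=[]
t=10-12: P5@Q0 runs 2, rem=6, I/O yield, promote→Q0. Q0=[P5] Q1=[P1,P2,P3,P4] Q2=[]
t=12-14: P5@Q0 runs 2, rem=4, I/O yield, promote→Q0. Q0=[P5] Q1=[P1,P2,P3,P4] Q2=[]
t=14-16: P5@Q0 runs 2, rem=2, I/O yield, promote→Q0. Q0=[P5] Q1=[P1,P2,P3,P4] Q2=[]
t=16-18: P5@Q0 runs 2, rem=0, completes. Q0=[] Q1=[P1,P2,P3,P4] Q2=[]
t=18-23: P1@Q1 runs 5, rem=0, completes. Q0=[] Q1=[P2,P3,P4] Q2=[]
t=23-27: P2@Q1 runs 4, rem=0, completes. Q0=[] Q1=[P3,P4] Q2=[]
t=27-31: P3@Q1 runs 4, rem=0, completes. Q0=[] Q1=[P4] Q2=[]
t=31-36: P4@Q1 runs 5, rem=5, quantum used, demote→Q2. Q0=[] Q1=[] Q2=[P4]
t=36-41: P4@Q2 runs 5, rem=0, completes. Q0=[] Q1=[] Q2=[]

Answer: P5,P1,P2,P3,P4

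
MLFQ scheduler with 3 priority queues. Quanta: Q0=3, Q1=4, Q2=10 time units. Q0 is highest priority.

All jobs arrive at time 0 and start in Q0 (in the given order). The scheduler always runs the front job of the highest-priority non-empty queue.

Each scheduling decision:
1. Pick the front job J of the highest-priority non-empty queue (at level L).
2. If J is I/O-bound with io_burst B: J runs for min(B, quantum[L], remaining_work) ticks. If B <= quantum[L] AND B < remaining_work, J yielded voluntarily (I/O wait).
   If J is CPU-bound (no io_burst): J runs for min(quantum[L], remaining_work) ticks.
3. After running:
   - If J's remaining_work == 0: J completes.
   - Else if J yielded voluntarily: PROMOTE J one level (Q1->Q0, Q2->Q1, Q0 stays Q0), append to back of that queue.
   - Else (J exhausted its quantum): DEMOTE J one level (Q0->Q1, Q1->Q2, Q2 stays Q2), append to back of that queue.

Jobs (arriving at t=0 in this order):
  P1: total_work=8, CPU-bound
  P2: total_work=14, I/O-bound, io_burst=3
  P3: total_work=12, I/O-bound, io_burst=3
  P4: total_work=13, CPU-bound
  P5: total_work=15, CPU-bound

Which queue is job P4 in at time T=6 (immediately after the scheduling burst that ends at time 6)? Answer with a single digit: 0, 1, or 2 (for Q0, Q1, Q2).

t=0-3: P1@Q0 runs 3, rem=5, quantum used, demote→Q1. Q0=[P2,P3,P4,P5] Q1=[P1] Q2=[]
t=3-6: P2@Q0 runs 3, rem=11, I/O yield, promote→Q0. Q0=[P3,P4,P5,P2] Q1=[P1] Q2=[]
t=6-9: P3@Q0 runs 3, rem=9, I/O yield, promote→Q0. Q0=[P4,P5,P2,P3] Q1=[P1] Q2=[]
t=9-12: P4@Q0 runs 3, rem=10, quantum used, demote→Q1. Q0=[P5,P2,P3] Q1=[P1,P4] Q2=[]
t=12-15: P5@Q0 runs 3, rem=12, quantum used, demote→Q1. Q0=[P2,P3] Q1=[P1,P4,P5] Q2=[]
t=15-18: P2@Q0 runs 3, rem=8, I/O yield, promote→Q0. Q0=[P3,P2] Q1=[P1,P4,P5] Q2=[]
t=18-21: P3@Q0 runs 3, rem=6, I/O yield, promote→Q0. Q0=[P2,P3] Q1=[P1,P4,P5] Q2=[]
t=21-24: P2@Q0 runs 3, rem=5, I/O yield, promote→Q0. Q0=[P3,P2] Q1=[P1,P4,P5] Q2=[]
t=24-27: P3@Q0 runs 3, rem=3, I/O yield, promote→Q0. Q0=[P2,P3] Q1=[P1,P4,P5] Q2=[]
t=27-30: P2@Q0 runs 3, rem=2, I/O yield, promote→Q0. Q0=[P3,P2] Q1=[P1,P4,P5] Q2=[]
t=30-33: P3@Q0 runs 3, rem=0, completes. Q0=[P2] Q1=[P1,P4,P5] Q2=[]
t=33-35: P2@Q0 runs 2, rem=0, completes. Q0=[] Q1=[P1,P4,P5] Q2=[]
t=35-39: P1@Q1 runs 4, rem=1, quantum used, demote→Q2. Q0=[] Q1=[P4,P5] Q2=[P1]
t=39-43: P4@Q1 runs 4, rem=6, quantum used, demote→Q2. Q0=[] Q1=[P5] Q2=[P1,P4]
t=43-47: P5@Q1 runs 4, rem=8, quantum used, demote→Q2. Q0=[] Q1=[] Q2=[P1,P4,P5]
t=47-48: P1@Q2 runs 1, rem=0, completes. Q0=[] Q1=[] Q2=[P4,P5]
t=48-54: P4@Q2 runs 6, rem=0, completes. Q0=[] Q1=[] Q2=[P5]
t=54-62: P5@Q2 runs 8, rem=0, completes. Q0=[] Q1=[] Q2=[]

Answer: 0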